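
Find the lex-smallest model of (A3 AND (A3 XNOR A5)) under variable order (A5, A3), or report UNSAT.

A5=1, A3=1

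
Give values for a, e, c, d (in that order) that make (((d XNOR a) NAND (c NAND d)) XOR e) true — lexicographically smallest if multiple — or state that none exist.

a=0, e=0, c=0, d=1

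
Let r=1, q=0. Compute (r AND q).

Substituting: (1 AND 0)
= 0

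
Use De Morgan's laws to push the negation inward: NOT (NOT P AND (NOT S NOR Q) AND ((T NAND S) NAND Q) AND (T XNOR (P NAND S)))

P OR NOT (NOT S NOR Q) OR NOT ((T NAND S) NAND Q) OR NOT (T XNOR (P NAND S))
De Morgan's: NOT(AND of terms) = OR of negations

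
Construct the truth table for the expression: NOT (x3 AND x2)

x2 | x3 | Output
----------------
0 | 0 | 1
0 | 1 | 1
1 | 0 | 1
1 | 1 | 0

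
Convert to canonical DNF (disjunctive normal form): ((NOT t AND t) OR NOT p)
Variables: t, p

(NOT t AND NOT p) OR (t AND NOT p)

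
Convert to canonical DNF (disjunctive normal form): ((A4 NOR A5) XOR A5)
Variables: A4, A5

(NOT A4 AND NOT A5) OR (NOT A4 AND A5) OR (A4 AND A5)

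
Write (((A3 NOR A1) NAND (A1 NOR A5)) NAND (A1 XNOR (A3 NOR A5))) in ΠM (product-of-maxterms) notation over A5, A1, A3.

ΠM(1, 2, 4, 5) = (A5 OR A1 OR NOT A3) AND (A5 OR NOT A1 OR A3) AND (NOT A5 OR A1 OR A3) AND (NOT A5 OR A1 OR NOT A3)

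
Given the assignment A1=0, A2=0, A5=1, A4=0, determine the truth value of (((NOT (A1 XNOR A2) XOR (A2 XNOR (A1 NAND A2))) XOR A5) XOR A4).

Substituting: (((NOT (0 XNOR 0) XOR (0 XNOR (0 NAND 0))) XOR 1) XOR 0)
= 1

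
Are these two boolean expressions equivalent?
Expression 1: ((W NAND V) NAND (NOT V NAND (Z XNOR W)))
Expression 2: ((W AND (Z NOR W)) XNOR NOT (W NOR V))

No. Counterexample: with V=0, Z=1, W=0, Expression 1 = 0 but Expression 2 = 1.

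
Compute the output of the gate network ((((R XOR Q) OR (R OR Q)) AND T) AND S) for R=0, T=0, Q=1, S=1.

Substituting: ((((0 XOR 1) OR (0 OR 1)) AND 0) AND 1)
= 0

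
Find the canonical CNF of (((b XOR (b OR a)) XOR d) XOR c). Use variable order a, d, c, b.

(a OR d OR c OR b) AND (a OR d OR c OR NOT b) AND (a OR NOT d OR NOT c OR b) AND (a OR NOT d OR NOT c OR NOT b) AND (NOT a OR d OR c OR NOT b) AND (NOT a OR d OR NOT c OR b) AND (NOT a OR NOT d OR c OR b) AND (NOT a OR NOT d OR NOT c OR NOT b)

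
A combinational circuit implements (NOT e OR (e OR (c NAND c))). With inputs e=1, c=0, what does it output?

Substituting: (NOT 1 OR (1 OR (0 NAND 0)))
= 1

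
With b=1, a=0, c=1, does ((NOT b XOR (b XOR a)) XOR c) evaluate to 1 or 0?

Substituting: ((NOT 1 XOR (1 XOR 0)) XOR 1)
= 0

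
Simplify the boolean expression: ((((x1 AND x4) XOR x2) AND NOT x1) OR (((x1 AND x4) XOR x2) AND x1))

By distribution ((E AND v) OR (E AND NOT v) = E):
= ((x1 AND x4) XOR x2)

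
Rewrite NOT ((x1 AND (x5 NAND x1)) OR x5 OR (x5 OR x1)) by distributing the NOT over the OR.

NOT (x1 AND (x5 NAND x1)) AND NOT x5 AND NOT (x5 OR x1)
De Morgan's: NOT(OR of terms) = AND of negations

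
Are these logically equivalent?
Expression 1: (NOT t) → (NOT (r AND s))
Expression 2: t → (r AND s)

No, Inverse is not equivalent to original (counterexample: r=0, t=1, s=0)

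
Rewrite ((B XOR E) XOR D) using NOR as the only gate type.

((((((((B NOR E) NOR (B NOR E)) NOR ((B NOR E) NOR (B NOR E))) NOR ((((B NOR B) NOR (E NOR E)) NOR ((B NOR B) NOR (E NOR E))) NOR (((B NOR B) NOR (E NOR E)) NOR ((B NOR B) NOR (E NOR E))))) NOR D) NOR (((((B NOR E) NOR (B NOR E)) NOR ((B NOR E) NOR (B NOR E))) NOR ((((B NOR B) NOR (E NOR E)) NOR ((B NOR B) NOR (E NOR E))) NOR (((B NOR B) NOR (E NOR E)) NOR ((B NOR B) NOR (E NOR E))))) NOR D)) NOR ((((((B NOR E) NOR (B NOR E)) NOR ((B NOR E) NOR (B NOR E))) NOR ((((B NOR B) NOR (E NOR E)) NOR ((B NOR B) NOR (E NOR E))) NOR (((B NOR B) NOR (E NOR E)) NOR ((B NOR B) NOR (E NOR E))))) NOR D) NOR (((((B NOR E) NOR (B NOR E)) NOR ((B NOR E) NOR (B NOR E))) NOR ((((B NOR B) NOR (E NOR E)) NOR ((B NOR B) NOR (E NOR E))) NOR (((B NOR B) NOR (E NOR E)) NOR ((B NOR B) NOR (E NOR E))))) NOR D))) NOR ((((((((B NOR E) NOR (B NOR E)) NOR ((B NOR E) NOR (B NOR E))) NOR ((((B NOR B) NOR (E NOR E)) NOR ((B NOR B) NOR (E NOR E))) NOR (((B NOR B) NOR (E NOR E)) NOR ((B NOR B) NOR (E NOR E))))) NOR ((((B NOR E) NOR (B NOR E)) NOR ((B NOR E) NOR (B NOR E))) NOR ((((B NOR B) NOR (E NOR E)) NOR ((B NOR B) NOR (E NOR E))) NOR (((B NOR B) NOR (E NOR E)) NOR ((B NOR B) NOR (E NOR E)))))) NOR (D NOR D)) NOR ((((((B NOR E) NOR (B NOR E)) NOR ((B NOR E) NOR (B NOR E))) NOR ((((B NOR B) NOR (E NOR E)) NOR ((B NOR B) NOR (E NOR E))) NOR (((B NOR B) NOR (E NOR E)) NOR ((B NOR B) NOR (E NOR E))))) NOR ((((B NOR E) NOR (B NOR E)) NOR ((B NOR E) NOR (B NOR E))) NOR ((((B NOR B) NOR (E NOR E)) NOR ((B NOR B) NOR (E NOR E))) NOR (((B NOR B) NOR (E NOR E)) NOR ((B NOR B) NOR (E NOR E)))))) NOR (D NOR D))) NOR (((((((B NOR E) NOR (B NOR E)) NOR ((B NOR E) NOR (B NOR E))) NOR ((((B NOR B) NOR (E NOR E)) NOR ((B NOR B) NOR (E NOR E))) NOR (((B NOR B) NOR (E NOR E)) NOR ((B NOR B) NOR (E NOR E))))) NOR ((((B NOR E) NOR (B NOR E)) NOR ((B NOR E) NOR (B NOR E))) NOR ((((B NOR B) NOR (E NOR E)) NOR ((B NOR B) NOR (E NOR E))) NOR (((B NOR B) NOR (E NOR E)) NOR ((B NOR B) NOR (E NOR E)))))) NOR (D NOR D)) NOR ((((((B NOR E) NOR (B NOR E)) NOR ((B NOR E) NOR (B NOR E))) NOR ((((B NOR B) NOR (E NOR E)) NOR ((B NOR B) NOR (E NOR E))) NOR (((B NOR B) NOR (E NOR E)) NOR ((B NOR B) NOR (E NOR E))))) NOR ((((B NOR E) NOR (B NOR E)) NOR ((B NOR E) NOR (B NOR E))) NOR ((((B NOR B) NOR (E NOR E)) NOR ((B NOR B) NOR (E NOR E))) NOR (((B NOR B) NOR (E NOR E)) NOR ((B NOR B) NOR (E NOR E)))))) NOR (D NOR D)))))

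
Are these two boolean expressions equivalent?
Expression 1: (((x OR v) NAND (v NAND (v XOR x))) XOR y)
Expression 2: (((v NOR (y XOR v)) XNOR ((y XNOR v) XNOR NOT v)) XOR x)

No. Counterexample: with x=0, y=0, v=1, Expression 1 = 1 but Expression 2 = 0.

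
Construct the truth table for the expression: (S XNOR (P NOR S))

P | S | Output
--------------
0 | 0 | 0
0 | 1 | 0
1 | 0 | 1
1 | 1 | 0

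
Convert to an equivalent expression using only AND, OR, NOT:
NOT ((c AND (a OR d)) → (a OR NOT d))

(c AND (a OR d)) AND NOT (a OR NOT d)
(Negated implication: NOT(A → B) = A AND NOT B)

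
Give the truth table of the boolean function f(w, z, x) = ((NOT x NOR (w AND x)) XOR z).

w | z | x | Output
------------------
0 | 0 | 0 | 0
0 | 0 | 1 | 1
0 | 1 | 0 | 1
0 | 1 | 1 | 0
1 | 0 | 0 | 0
1 | 0 | 1 | 0
1 | 1 | 0 | 1
1 | 1 | 1 | 1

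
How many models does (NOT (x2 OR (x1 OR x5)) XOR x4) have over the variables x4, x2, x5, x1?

Satisfying assignments: (0,0,0,0), (1,0,0,1), (1,0,1,0), (1,0,1,1), (1,1,0,0), (1,1,0,1), (1,1,1,0), (1,1,1,1)
Count: 8 out of 16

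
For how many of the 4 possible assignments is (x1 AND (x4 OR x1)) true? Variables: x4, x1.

Satisfying assignments: (0,1), (1,1)
Count: 2 out of 4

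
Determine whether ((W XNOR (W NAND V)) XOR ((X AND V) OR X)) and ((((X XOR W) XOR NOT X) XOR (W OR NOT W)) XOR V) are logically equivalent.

No. Counterexample: with W=0, X=0, V=1, Expression 1 = 0 but Expression 2 = 1.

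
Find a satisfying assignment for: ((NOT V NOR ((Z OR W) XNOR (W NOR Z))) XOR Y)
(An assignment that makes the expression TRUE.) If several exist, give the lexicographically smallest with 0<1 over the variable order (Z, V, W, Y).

Z=0, V=0, W=0, Y=1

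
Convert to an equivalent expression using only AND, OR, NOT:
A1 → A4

NOT A1 OR A4
(Implication elimination: A → B = NOT A OR B)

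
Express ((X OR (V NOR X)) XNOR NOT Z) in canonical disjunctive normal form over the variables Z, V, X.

(NOT Z AND NOT V AND NOT X) OR (NOT Z AND NOT V AND X) OR (NOT Z AND V AND X) OR (Z AND V AND NOT X)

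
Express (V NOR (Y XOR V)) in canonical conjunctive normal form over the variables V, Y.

(V OR NOT Y) AND (NOT V OR Y) AND (NOT V OR NOT Y)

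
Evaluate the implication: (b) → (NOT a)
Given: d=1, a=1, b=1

Antecedent (b) = 1; consequent (NOT a) = 0.
1 → 0 = 0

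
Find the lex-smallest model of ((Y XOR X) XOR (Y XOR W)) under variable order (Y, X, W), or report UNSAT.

Y=0, X=0, W=1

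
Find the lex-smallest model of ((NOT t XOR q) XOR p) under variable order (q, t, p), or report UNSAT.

q=0, t=0, p=0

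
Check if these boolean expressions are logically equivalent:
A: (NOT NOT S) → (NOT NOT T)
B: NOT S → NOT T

No, Inverse is not equivalent to original (counterexample: T=0, S=1)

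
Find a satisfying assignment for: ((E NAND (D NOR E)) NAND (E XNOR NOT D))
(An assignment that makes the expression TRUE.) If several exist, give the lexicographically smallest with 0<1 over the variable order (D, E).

D=0, E=0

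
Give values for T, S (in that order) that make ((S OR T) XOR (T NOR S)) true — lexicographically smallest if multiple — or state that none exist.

T=0, S=0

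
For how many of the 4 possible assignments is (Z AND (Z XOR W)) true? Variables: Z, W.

Satisfying assignments: (1,0)
Count: 1 out of 4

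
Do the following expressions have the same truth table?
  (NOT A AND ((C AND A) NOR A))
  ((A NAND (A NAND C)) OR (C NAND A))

No. Counterexample: with A=1, C=0, Expression 1 = 0 but Expression 2 = 1.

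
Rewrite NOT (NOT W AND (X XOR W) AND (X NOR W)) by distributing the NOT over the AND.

W OR NOT (X XOR W) OR NOT (X NOR W)
De Morgan's: NOT(AND of terms) = OR of negations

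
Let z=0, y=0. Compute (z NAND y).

Substituting: (0 NAND 0)
= 1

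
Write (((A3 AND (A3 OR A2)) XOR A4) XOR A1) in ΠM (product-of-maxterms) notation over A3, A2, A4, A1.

ΠM(0, 3, 4, 7, 9, 10, 13, 14) = (A3 OR A2 OR A4 OR A1) AND (A3 OR A2 OR NOT A4 OR NOT A1) AND (A3 OR NOT A2 OR A4 OR A1) AND (A3 OR NOT A2 OR NOT A4 OR NOT A1) AND (NOT A3 OR A2 OR A4 OR NOT A1) AND (NOT A3 OR A2 OR NOT A4 OR A1) AND (NOT A3 OR NOT A2 OR A4 OR NOT A1) AND (NOT A3 OR NOT A2 OR NOT A4 OR A1)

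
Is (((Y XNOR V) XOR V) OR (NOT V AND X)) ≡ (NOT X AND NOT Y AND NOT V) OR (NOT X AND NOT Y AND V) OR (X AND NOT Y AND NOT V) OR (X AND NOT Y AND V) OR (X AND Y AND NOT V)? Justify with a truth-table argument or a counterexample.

Yes, they are equivalent — the two output columns agree on all 8 assignments:
X | Y | V | Expression 1 | Expression 2
---------------------------------------
0 | 0 | 0 | 1 | 1
0 | 0 | 1 | 1 | 1
0 | 1 | 0 | 0 | 0
0 | 1 | 1 | 0 | 0
1 | 0 | 0 | 1 | 1
1 | 0 | 1 | 1 | 1
1 | 1 | 0 | 1 | 1
1 | 1 | 1 | 0 | 0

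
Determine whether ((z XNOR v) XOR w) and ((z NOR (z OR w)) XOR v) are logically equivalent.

No. Counterexample: with z=1, w=1, v=0, Expression 1 = 1 but Expression 2 = 0.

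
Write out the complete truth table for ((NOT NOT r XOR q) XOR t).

q | r | t | Output
------------------
0 | 0 | 0 | 0
0 | 0 | 1 | 1
0 | 1 | 0 | 1
0 | 1 | 1 | 0
1 | 0 | 0 | 1
1 | 0 | 1 | 0
1 | 1 | 0 | 0
1 | 1 | 1 | 1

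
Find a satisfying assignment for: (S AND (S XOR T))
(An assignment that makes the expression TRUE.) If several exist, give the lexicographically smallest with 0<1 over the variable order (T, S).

T=0, S=1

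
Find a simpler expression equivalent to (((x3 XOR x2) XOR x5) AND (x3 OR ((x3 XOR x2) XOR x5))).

By absorption (E AND (E OR v) = E):
= ((x3 XOR x2) XOR x5)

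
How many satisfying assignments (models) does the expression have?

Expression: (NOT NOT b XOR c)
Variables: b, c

Satisfying assignments: (0,1), (1,0)
Count: 2 out of 4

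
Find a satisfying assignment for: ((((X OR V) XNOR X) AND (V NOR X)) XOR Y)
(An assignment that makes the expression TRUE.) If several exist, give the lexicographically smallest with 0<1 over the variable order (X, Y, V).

X=0, Y=0, V=0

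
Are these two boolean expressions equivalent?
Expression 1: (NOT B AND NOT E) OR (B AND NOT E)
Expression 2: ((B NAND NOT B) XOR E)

Yes, they are equivalent — the two output columns agree on all 4 assignments:
B | E | Expression 1 | Expression 2
-----------------------------------
0 | 0 | 1 | 1
0 | 1 | 0 | 0
1 | 0 | 1 | 1
1 | 1 | 0 | 0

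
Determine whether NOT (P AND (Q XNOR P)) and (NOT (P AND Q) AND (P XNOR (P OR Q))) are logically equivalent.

No. Counterexample: with Q=1, P=0, Expression 1 = 1 but Expression 2 = 0.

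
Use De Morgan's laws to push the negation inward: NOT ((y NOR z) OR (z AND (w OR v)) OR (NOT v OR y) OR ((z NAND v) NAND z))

NOT (y NOR z) AND NOT (z AND (w OR v)) AND NOT (NOT v OR y) AND NOT ((z NAND v) NAND z)
De Morgan's: NOT(OR of terms) = AND of negations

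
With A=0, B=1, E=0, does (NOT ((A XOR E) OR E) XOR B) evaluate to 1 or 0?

Substituting: (NOT ((0 XOR 0) OR 0) XOR 1)
= 0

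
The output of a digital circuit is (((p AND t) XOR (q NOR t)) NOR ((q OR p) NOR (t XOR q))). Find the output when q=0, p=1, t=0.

Substituting: (((1 AND 0) XOR (0 NOR 0)) NOR ((0 OR 1) NOR (0 XOR 0)))
= 0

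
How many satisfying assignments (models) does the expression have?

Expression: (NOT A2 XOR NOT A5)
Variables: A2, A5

Satisfying assignments: (0,1), (1,0)
Count: 2 out of 4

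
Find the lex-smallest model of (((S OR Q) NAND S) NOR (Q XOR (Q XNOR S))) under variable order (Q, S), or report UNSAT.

Q=0, S=1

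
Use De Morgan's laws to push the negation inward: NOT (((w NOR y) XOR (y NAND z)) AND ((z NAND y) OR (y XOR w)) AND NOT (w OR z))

NOT ((w NOR y) XOR (y NAND z)) OR NOT ((z NAND y) OR (y XOR w)) OR (w OR z)
De Morgan's: NOT(AND of terms) = OR of negations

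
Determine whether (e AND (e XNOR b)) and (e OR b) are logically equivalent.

No. Counterexample: with b=0, e=1, Expression 1 = 0 but Expression 2 = 1.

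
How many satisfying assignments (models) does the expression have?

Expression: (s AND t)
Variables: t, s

Satisfying assignments: (1,1)
Count: 1 out of 4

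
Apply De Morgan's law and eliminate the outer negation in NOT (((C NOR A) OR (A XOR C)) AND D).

NOT ((C NOR A) OR (A XOR C)) OR NOT D
De Morgan's: NOT(AND of terms) = OR of negations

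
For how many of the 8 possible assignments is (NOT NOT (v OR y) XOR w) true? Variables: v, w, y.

Satisfying assignments: (0,0,1), (0,1,0), (1,0,0), (1,0,1)
Count: 4 out of 8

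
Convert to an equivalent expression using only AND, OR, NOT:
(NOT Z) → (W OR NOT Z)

Z OR (W OR NOT Z)
(Implication elimination: A → B = NOT A OR B)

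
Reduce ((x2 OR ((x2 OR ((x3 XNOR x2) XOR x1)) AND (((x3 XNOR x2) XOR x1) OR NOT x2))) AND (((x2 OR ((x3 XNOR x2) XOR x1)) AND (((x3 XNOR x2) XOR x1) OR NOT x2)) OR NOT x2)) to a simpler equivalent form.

By distribution ((E OR v) AND (E OR NOT v) = E) then distribution ((E OR v) AND (E OR NOT v) = E):
= ((x3 XNOR x2) XOR x1)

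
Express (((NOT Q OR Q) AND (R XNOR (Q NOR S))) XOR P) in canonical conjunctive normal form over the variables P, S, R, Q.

(P OR S OR R OR Q) AND (P OR S OR NOT R OR NOT Q) AND (P OR NOT S OR NOT R OR Q) AND (P OR NOT S OR NOT R OR NOT Q) AND (NOT P OR S OR R OR NOT Q) AND (NOT P OR S OR NOT R OR Q) AND (NOT P OR NOT S OR R OR Q) AND (NOT P OR NOT S OR R OR NOT Q)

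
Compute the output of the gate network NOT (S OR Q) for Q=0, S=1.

Substituting: NOT (1 OR 0)
= 0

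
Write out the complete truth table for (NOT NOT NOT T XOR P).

T | P | Output
--------------
0 | 0 | 1
0 | 1 | 0
1 | 0 | 0
1 | 1 | 1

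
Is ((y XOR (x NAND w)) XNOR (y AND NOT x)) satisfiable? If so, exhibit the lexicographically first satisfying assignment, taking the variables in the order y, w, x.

y=0, w=1, x=1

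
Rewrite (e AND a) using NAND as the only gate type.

((e NAND a) NAND (e NAND a))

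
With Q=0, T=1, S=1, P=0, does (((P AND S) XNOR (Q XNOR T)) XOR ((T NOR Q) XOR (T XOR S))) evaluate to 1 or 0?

Substituting: (((0 AND 1) XNOR (0 XNOR 1)) XOR ((1 NOR 0) XOR (1 XOR 1)))
= 1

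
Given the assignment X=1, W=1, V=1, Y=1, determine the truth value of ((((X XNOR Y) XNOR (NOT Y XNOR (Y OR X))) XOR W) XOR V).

Substituting: ((((1 XNOR 1) XNOR (NOT 1 XNOR (1 OR 1))) XOR 1) XOR 1)
= 0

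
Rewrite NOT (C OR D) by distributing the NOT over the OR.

NOT C AND NOT D
De Morgan's: NOT(OR of terms) = AND of negations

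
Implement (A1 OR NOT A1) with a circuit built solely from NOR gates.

((A1 NOR (A1 NOR A1)) NOR (A1 NOR (A1 NOR A1)))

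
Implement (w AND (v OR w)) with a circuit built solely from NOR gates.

((w NOR w) NOR (((v NOR w) NOR (v NOR w)) NOR ((v NOR w) NOR (v NOR w))))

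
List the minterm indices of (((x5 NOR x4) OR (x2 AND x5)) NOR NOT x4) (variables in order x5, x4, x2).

Σm(2, 3, 6) = (NOT x5 AND x4 AND NOT x2) OR (NOT x5 AND x4 AND x2) OR (x5 AND x4 AND NOT x2)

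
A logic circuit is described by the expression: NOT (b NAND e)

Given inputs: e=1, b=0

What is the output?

Substituting: NOT (0 NAND 1)
= 0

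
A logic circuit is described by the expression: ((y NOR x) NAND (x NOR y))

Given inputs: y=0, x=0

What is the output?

Substituting: ((0 NOR 0) NAND (0 NOR 0))
= 0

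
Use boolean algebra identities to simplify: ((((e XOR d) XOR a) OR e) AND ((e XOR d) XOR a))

By absorption (E AND (E OR v) = E):
= ((e XOR d) XOR a)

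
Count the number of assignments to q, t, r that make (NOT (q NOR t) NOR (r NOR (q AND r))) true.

Satisfying assignments: (0,0,1)
Count: 1 out of 8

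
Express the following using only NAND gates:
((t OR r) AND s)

((((t NAND t) NAND (r NAND r)) NAND s) NAND (((t NAND t) NAND (r NAND r)) NAND s))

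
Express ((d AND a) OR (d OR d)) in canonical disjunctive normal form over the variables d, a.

(d AND NOT a) OR (d AND a)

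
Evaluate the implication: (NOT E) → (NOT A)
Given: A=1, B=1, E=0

Antecedent (NOT E) = 1; consequent (NOT A) = 0.
1 → 0 = 0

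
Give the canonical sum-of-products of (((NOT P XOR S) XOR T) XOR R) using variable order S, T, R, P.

Σm(0, 3, 5, 6, 9, 10, 12, 15) = (NOT S AND NOT T AND NOT R AND NOT P) OR (NOT S AND NOT T AND R AND P) OR (NOT S AND T AND NOT R AND P) OR (NOT S AND T AND R AND NOT P) OR (S AND NOT T AND NOT R AND P) OR (S AND NOT T AND R AND NOT P) OR (S AND T AND NOT R AND NOT P) OR (S AND T AND R AND P)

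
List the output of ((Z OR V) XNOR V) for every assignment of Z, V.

Z | V | Output
--------------
0 | 0 | 1
0 | 1 | 1
1 | 0 | 0
1 | 1 | 1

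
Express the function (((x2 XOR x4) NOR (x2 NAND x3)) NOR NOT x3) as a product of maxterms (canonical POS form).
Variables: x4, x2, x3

ΠM(0, 2, 4, 6, 7) = (x4 OR x2 OR x3) AND (x4 OR NOT x2 OR x3) AND (NOT x4 OR x2 OR x3) AND (NOT x4 OR NOT x2 OR x3) AND (NOT x4 OR NOT x2 OR NOT x3)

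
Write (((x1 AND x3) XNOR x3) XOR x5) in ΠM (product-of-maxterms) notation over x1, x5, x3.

ΠM(1, 2, 6, 7) = (x1 OR x5 OR NOT x3) AND (x1 OR NOT x5 OR x3) AND (NOT x1 OR NOT x5 OR x3) AND (NOT x1 OR NOT x5 OR NOT x3)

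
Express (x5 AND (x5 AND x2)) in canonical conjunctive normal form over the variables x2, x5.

(x2 OR x5) AND (x2 OR NOT x5) AND (NOT x2 OR x5)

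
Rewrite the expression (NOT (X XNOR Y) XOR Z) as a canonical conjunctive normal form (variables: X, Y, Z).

(X OR Y OR Z) AND (X OR NOT Y OR NOT Z) AND (NOT X OR Y OR NOT Z) AND (NOT X OR NOT Y OR Z)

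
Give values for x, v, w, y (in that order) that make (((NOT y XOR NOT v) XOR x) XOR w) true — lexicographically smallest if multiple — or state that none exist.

x=0, v=0, w=0, y=1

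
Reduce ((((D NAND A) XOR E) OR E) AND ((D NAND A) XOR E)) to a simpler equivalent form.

By absorption (E AND (E OR v) = E):
= ((D NAND A) XOR E)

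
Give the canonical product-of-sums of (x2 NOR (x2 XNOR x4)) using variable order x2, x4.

ΠM(0, 2, 3) = (x2 OR x4) AND (NOT x2 OR x4) AND (NOT x2 OR NOT x4)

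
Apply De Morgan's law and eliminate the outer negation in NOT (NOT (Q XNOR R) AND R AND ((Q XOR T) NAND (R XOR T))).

(Q XNOR R) OR NOT R OR NOT ((Q XOR T) NAND (R XOR T))
De Morgan's: NOT(AND of terms) = OR of negations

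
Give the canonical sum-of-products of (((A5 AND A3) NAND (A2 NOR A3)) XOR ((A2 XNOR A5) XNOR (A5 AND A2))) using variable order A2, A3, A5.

Σm(0, 2) = (NOT A2 AND NOT A3 AND NOT A5) OR (NOT A2 AND A3 AND NOT A5)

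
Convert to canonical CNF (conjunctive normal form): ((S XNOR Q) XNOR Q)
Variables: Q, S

(Q OR S) AND (NOT Q OR S)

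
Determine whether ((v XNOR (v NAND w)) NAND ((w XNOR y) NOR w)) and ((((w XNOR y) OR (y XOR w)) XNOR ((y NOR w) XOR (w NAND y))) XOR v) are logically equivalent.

No. Counterexample: with v=0, w=0, y=0, Expression 1 = 1 but Expression 2 = 0.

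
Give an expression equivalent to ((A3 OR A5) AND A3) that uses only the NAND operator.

((((A3 NAND A3) NAND (A5 NAND A5)) NAND A3) NAND (((A3 NAND A3) NAND (A5 NAND A5)) NAND A3))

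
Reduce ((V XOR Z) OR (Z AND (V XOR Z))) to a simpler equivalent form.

By absorption (E OR (E AND v) = E):
= (V XOR Z)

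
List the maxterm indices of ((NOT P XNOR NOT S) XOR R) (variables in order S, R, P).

ΠM(1, 2, 4, 7) = (S OR R OR NOT P) AND (S OR NOT R OR P) AND (NOT S OR R OR P) AND (NOT S OR NOT R OR NOT P)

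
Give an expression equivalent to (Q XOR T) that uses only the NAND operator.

((Q NAND (Q NAND T)) NAND (T NAND (Q NAND T)))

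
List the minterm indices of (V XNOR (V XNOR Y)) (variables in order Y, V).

Σm(2, 3) = (Y AND NOT V) OR (Y AND V)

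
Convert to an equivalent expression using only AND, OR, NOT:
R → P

NOT R OR P
(Implication elimination: A → B = NOT A OR B)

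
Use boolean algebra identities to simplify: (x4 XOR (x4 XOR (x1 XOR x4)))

By XOR self-cancellation ((E XOR v) XOR v = E):
= (x1 XOR x4)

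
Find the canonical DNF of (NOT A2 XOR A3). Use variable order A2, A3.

(NOT A2 AND NOT A3) OR (A2 AND A3)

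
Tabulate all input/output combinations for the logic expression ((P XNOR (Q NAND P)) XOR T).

Q | P | T | Output
------------------
0 | 0 | 0 | 0
0 | 0 | 1 | 1
0 | 1 | 0 | 1
0 | 1 | 1 | 0
1 | 0 | 0 | 0
1 | 0 | 1 | 1
1 | 1 | 0 | 0
1 | 1 | 1 | 1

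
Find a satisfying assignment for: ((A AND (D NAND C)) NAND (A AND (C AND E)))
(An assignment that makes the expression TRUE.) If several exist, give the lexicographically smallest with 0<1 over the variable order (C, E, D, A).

C=0, E=0, D=0, A=0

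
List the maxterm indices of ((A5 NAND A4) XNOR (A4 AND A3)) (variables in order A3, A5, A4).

ΠM(0, 1, 2, 4, 6, 7) = (A3 OR A5 OR A4) AND (A3 OR A5 OR NOT A4) AND (A3 OR NOT A5 OR A4) AND (NOT A3 OR A5 OR A4) AND (NOT A3 OR NOT A5 OR A4) AND (NOT A3 OR NOT A5 OR NOT A4)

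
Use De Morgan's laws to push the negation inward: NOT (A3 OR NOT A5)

NOT A3 AND A5
De Morgan's: NOT(OR of terms) = AND of negations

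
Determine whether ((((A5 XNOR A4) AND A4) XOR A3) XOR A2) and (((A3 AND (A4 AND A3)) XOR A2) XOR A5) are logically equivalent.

No. Counterexample: with A3=0, A2=0, A5=1, A4=0, Expression 1 = 0 but Expression 2 = 1.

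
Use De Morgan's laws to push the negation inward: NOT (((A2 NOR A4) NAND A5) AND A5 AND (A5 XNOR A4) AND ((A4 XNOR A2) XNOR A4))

NOT ((A2 NOR A4) NAND A5) OR NOT A5 OR NOT (A5 XNOR A4) OR NOT ((A4 XNOR A2) XNOR A4)
De Morgan's: NOT(AND of terms) = OR of negations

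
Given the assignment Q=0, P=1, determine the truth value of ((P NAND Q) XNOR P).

Substituting: ((1 NAND 0) XNOR 1)
= 1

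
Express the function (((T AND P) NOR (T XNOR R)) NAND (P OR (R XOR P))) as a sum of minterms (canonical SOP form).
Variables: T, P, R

Σm(0, 2, 4, 5, 6, 7) = (NOT T AND NOT P AND NOT R) OR (NOT T AND P AND NOT R) OR (T AND NOT P AND NOT R) OR (T AND NOT P AND R) OR (T AND P AND NOT R) OR (T AND P AND R)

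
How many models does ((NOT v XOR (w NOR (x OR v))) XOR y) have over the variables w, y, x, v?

Satisfying assignments: (0,0,1,0), (0,1,0,0), (0,1,0,1), (0,1,1,1), (1,0,0,0), (1,0,1,0), (1,1,0,1), (1,1,1,1)
Count: 8 out of 16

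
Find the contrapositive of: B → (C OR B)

Contrapositive: NOT (C OR B) → NOT B
Note: A statement and its contrapositive are logically equivalent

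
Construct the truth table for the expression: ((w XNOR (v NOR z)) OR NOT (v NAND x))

z | x | v | w | Output
----------------------
0 | 0 | 0 | 0 | 0
0 | 0 | 0 | 1 | 1
0 | 0 | 1 | 0 | 1
0 | 0 | 1 | 1 | 0
0 | 1 | 0 | 0 | 0
0 | 1 | 0 | 1 | 1
0 | 1 | 1 | 0 | 1
0 | 1 | 1 | 1 | 1
1 | 0 | 0 | 0 | 1
1 | 0 | 0 | 1 | 0
1 | 0 | 1 | 0 | 1
1 | 0 | 1 | 1 | 0
1 | 1 | 0 | 0 | 1
1 | 1 | 0 | 1 | 0
1 | 1 | 1 | 0 | 1
1 | 1 | 1 | 1 | 1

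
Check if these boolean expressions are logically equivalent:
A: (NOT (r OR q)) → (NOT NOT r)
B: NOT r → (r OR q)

Yes, Contrapositive is always equivalent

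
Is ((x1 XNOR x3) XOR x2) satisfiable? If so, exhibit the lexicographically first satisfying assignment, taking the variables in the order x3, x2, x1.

x3=0, x2=0, x1=0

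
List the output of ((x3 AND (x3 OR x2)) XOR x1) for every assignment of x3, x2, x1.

x3 | x2 | x1 | Output
---------------------
0 | 0 | 0 | 0
0 | 0 | 1 | 1
0 | 1 | 0 | 0
0 | 1 | 1 | 1
1 | 0 | 0 | 1
1 | 0 | 1 | 0
1 | 1 | 0 | 1
1 | 1 | 1 | 0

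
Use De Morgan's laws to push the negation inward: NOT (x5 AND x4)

NOT x5 OR NOT x4
De Morgan's: NOT(AND of terms) = OR of negations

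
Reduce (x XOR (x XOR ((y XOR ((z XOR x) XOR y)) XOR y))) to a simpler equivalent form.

By XOR self-cancellation ((E XOR v) XOR v = E) then XOR self-cancellation ((E XOR v) XOR v = E):
= ((z XOR x) XOR y)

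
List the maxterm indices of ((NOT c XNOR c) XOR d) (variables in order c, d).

ΠM(0, 2) = (c OR d) AND (NOT c OR d)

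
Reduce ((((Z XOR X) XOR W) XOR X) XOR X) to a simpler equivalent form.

By XOR self-cancellation ((E XOR v) XOR v = E):
= ((Z XOR X) XOR W)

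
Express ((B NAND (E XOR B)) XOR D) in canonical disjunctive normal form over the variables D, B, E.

(NOT D AND NOT B AND NOT E) OR (NOT D AND NOT B AND E) OR (NOT D AND B AND E) OR (D AND B AND NOT E)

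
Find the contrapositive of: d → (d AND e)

Contrapositive: NOT (d AND e) → NOT d
Note: A statement and its contrapositive are logically equivalent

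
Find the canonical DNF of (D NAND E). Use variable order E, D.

(NOT E AND NOT D) OR (NOT E AND D) OR (E AND NOT D)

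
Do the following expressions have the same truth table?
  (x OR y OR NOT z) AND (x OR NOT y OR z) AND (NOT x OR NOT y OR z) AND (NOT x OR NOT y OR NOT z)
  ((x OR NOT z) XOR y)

Yes, they are equivalent — the two output columns agree on all 8 assignments:
x | y | z | Expression 1 | Expression 2
---------------------------------------
0 | 0 | 0 | 1 | 1
0 | 0 | 1 | 0 | 0
0 | 1 | 0 | 0 | 0
0 | 1 | 1 | 1 | 1
1 | 0 | 0 | 1 | 1
1 | 0 | 1 | 1 | 1
1 | 1 | 0 | 0 | 0
1 | 1 | 1 | 0 | 0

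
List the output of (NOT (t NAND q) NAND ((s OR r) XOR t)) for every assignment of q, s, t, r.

q | s | t | r | Output
----------------------
0 | 0 | 0 | 0 | 1
0 | 0 | 0 | 1 | 1
0 | 0 | 1 | 0 | 1
0 | 0 | 1 | 1 | 1
0 | 1 | 0 | 0 | 1
0 | 1 | 0 | 1 | 1
0 | 1 | 1 | 0 | 1
0 | 1 | 1 | 1 | 1
1 | 0 | 0 | 0 | 1
1 | 0 | 0 | 1 | 1
1 | 0 | 1 | 0 | 0
1 | 0 | 1 | 1 | 1
1 | 1 | 0 | 0 | 1
1 | 1 | 0 | 1 | 1
1 | 1 | 1 | 0 | 1
1 | 1 | 1 | 1 | 1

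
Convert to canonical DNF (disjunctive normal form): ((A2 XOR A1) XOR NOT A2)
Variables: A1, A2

(NOT A1 AND NOT A2) OR (NOT A1 AND A2)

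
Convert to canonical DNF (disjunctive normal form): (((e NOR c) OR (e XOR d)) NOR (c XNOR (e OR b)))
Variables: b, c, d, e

(NOT b AND NOT c AND d AND e) OR (NOT b AND c AND NOT d AND NOT e) OR (b AND NOT c AND d AND e)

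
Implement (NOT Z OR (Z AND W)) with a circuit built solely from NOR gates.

(((Z NOR Z) NOR ((Z NOR Z) NOR (W NOR W))) NOR ((Z NOR Z) NOR ((Z NOR Z) NOR (W NOR W))))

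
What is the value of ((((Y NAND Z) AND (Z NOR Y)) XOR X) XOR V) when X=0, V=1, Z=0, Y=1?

Substituting: ((((1 NAND 0) AND (0 NOR 1)) XOR 0) XOR 1)
= 1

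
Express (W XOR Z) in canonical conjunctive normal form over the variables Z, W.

(Z OR W) AND (NOT Z OR NOT W)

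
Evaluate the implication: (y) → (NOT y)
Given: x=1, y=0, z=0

Antecedent (y) = 0; consequent (NOT y) = 1.
0 → 1 = 1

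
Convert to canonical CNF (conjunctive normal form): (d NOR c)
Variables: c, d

(c OR NOT d) AND (NOT c OR d) AND (NOT c OR NOT d)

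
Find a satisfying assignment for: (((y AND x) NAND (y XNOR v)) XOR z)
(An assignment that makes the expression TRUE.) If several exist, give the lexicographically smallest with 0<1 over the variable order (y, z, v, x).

y=0, z=0, v=0, x=0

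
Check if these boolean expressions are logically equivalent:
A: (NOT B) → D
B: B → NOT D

No, Inverse is not equivalent to original (counterexample: B=0, D=0, C=0)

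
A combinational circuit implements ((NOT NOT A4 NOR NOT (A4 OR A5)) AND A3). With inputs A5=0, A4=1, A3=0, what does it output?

Substituting: ((NOT NOT 1 NOR NOT (1 OR 0)) AND 0)
= 0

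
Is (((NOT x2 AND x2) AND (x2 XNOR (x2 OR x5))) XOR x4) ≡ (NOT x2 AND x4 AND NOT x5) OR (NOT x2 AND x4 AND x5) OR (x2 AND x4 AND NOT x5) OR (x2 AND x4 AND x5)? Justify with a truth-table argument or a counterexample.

Yes, they are equivalent — the two output columns agree on all 8 assignments:
x2 | x4 | x5 | Expression 1 | Expression 2
------------------------------------------
0 | 0 | 0 | 0 | 0
0 | 0 | 1 | 0 | 0
0 | 1 | 0 | 1 | 1
0 | 1 | 1 | 1 | 1
1 | 0 | 0 | 0 | 0
1 | 0 | 1 | 0 | 0
1 | 1 | 0 | 1 | 1
1 | 1 | 1 | 1 | 1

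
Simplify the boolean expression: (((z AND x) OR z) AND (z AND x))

By absorption (E AND (E OR v) = E):
= (z AND x)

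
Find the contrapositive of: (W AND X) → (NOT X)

Contrapositive: X → NOT (W AND X)
Note: A statement and its contrapositive are logically equivalent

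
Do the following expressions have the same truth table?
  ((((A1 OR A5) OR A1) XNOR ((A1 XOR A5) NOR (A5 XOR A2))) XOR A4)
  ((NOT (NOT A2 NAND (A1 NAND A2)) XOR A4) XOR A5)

No. Counterexample: with A4=0, A5=0, A1=0, A2=0, Expression 1 = 0 but Expression 2 = 1.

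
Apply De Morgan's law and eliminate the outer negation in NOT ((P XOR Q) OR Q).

NOT (P XOR Q) AND NOT Q
De Morgan's: NOT(OR of terms) = AND of negations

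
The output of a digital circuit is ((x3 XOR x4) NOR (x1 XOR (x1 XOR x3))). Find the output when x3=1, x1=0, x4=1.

Substituting: ((1 XOR 1) NOR (0 XOR (0 XOR 1)))
= 0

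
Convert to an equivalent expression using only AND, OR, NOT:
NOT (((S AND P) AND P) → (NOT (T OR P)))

((S AND P) AND P) AND (T OR P)
(Negated implication: NOT(A → B) = A AND NOT B)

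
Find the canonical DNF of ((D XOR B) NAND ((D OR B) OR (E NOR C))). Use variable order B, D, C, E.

(NOT B AND NOT D AND NOT C AND NOT E) OR (NOT B AND NOT D AND NOT C AND E) OR (NOT B AND NOT D AND C AND NOT E) OR (NOT B AND NOT D AND C AND E) OR (B AND D AND NOT C AND NOT E) OR (B AND D AND NOT C AND E) OR (B AND D AND C AND NOT E) OR (B AND D AND C AND E)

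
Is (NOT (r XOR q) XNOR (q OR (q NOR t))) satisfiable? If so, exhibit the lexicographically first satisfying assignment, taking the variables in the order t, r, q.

t=0, r=0, q=0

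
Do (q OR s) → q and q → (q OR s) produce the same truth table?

No, Converse is not equivalent to original (counterexample: t=0, s=1, q=0)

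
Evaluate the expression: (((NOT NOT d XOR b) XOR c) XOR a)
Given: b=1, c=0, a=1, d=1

Substituting: (((NOT NOT 1 XOR 1) XOR 0) XOR 1)
= 1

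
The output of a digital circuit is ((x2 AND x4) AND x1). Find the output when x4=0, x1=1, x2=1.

Substituting: ((1 AND 0) AND 1)
= 0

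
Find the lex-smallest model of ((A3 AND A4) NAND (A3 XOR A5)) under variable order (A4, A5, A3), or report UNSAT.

A4=0, A5=0, A3=0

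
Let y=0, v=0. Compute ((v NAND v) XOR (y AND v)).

Substituting: ((0 NAND 0) XOR (0 AND 0))
= 1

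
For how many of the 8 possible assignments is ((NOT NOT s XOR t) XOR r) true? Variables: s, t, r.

Satisfying assignments: (0,0,1), (0,1,0), (1,0,0), (1,1,1)
Count: 4 out of 8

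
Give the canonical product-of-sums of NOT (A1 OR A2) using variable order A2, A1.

ΠM(1, 2, 3) = (A2 OR NOT A1) AND (NOT A2 OR A1) AND (NOT A2 OR NOT A1)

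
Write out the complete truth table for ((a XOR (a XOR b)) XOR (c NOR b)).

b | a | c | Output
------------------
0 | 0 | 0 | 1
0 | 0 | 1 | 0
0 | 1 | 0 | 1
0 | 1 | 1 | 0
1 | 0 | 0 | 1
1 | 0 | 1 | 1
1 | 1 | 0 | 1
1 | 1 | 1 | 1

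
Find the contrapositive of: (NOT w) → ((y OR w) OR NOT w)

Contrapositive: NOT ((y OR w) OR NOT w) → w
Note: A statement and its contrapositive are logically equivalent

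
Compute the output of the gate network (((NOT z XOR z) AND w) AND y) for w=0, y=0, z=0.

Substituting: (((NOT 0 XOR 0) AND 0) AND 0)
= 0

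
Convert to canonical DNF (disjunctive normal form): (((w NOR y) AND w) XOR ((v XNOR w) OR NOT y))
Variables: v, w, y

(NOT v AND NOT w AND NOT y) OR (NOT v AND NOT w AND y) OR (NOT v AND w AND NOT y) OR (v AND NOT w AND NOT y) OR (v AND w AND NOT y) OR (v AND w AND y)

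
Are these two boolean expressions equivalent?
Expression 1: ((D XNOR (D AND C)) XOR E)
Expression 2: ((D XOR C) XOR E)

No. Counterexample: with E=0, D=0, C=0, Expression 1 = 1 but Expression 2 = 0.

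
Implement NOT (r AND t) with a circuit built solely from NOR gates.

(((r NOR r) NOR (t NOR t)) NOR ((r NOR r) NOR (t NOR t)))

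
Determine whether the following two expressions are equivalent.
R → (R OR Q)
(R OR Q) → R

No, Converse is not equivalent to original (counterexample: R=0, Q=1)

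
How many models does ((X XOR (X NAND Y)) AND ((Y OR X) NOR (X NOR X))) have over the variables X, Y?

No assignment satisfies the expression.
Count: 0 out of 4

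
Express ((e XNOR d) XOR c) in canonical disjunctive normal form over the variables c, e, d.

(NOT c AND NOT e AND NOT d) OR (NOT c AND e AND d) OR (c AND NOT e AND d) OR (c AND e AND NOT d)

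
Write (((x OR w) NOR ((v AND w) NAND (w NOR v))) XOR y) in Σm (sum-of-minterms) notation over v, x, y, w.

Σm(2, 3, 6, 7, 10, 11, 14, 15) = (NOT v AND NOT x AND y AND NOT w) OR (NOT v AND NOT x AND y AND w) OR (NOT v AND x AND y AND NOT w) OR (NOT v AND x AND y AND w) OR (v AND NOT x AND y AND NOT w) OR (v AND NOT x AND y AND w) OR (v AND x AND y AND NOT w) OR (v AND x AND y AND w)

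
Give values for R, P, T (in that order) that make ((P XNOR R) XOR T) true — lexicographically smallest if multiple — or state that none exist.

R=0, P=0, T=0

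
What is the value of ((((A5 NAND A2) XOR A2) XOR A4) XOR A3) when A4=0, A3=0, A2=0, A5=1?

Substituting: ((((1 NAND 0) XOR 0) XOR 0) XOR 0)
= 1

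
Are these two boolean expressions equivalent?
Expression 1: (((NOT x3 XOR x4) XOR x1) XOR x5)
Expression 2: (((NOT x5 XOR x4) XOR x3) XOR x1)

Yes, they are equivalent — the two output columns agree on all 16 assignments:
x4 | x3 | x1 | x5 | Expression 1 | Expression 2
-----------------------------------------------
0 | 0 | 0 | 0 | 1 | 1
0 | 0 | 0 | 1 | 0 | 0
0 | 0 | 1 | 0 | 0 | 0
0 | 0 | 1 | 1 | 1 | 1
0 | 1 | 0 | 0 | 0 | 0
0 | 1 | 0 | 1 | 1 | 1
0 | 1 | 1 | 0 | 1 | 1
0 | 1 | 1 | 1 | 0 | 0
1 | 0 | 0 | 0 | 0 | 0
1 | 0 | 0 | 1 | 1 | 1
1 | 0 | 1 | 0 | 1 | 1
1 | 0 | 1 | 1 | 0 | 0
1 | 1 | 0 | 0 | 1 | 1
1 | 1 | 0 | 1 | 0 | 0
1 | 1 | 1 | 0 | 0 | 0
1 | 1 | 1 | 1 | 1 | 1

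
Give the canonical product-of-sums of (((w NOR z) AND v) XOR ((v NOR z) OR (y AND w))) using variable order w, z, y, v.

ΠM(4, 5, 6, 7, 9, 12, 13) = (w OR NOT z OR y OR v) AND (w OR NOT z OR y OR NOT v) AND (w OR NOT z OR NOT y OR v) AND (w OR NOT z OR NOT y OR NOT v) AND (NOT w OR z OR y OR NOT v) AND (NOT w OR NOT z OR y OR v) AND (NOT w OR NOT z OR y OR NOT v)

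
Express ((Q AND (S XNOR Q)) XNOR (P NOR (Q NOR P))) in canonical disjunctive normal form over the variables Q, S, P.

(NOT Q AND NOT S AND NOT P) OR (NOT Q AND NOT S AND P) OR (NOT Q AND S AND NOT P) OR (NOT Q AND S AND P) OR (Q AND NOT S AND P) OR (Q AND S AND NOT P)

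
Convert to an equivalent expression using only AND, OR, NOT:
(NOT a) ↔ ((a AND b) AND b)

((NOT a) AND ((a AND b) AND b)) OR (a AND NOT ((a AND b) AND b))
(Biconditional = both true or both false)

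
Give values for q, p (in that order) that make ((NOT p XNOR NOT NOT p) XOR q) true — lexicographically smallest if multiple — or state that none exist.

q=1, p=0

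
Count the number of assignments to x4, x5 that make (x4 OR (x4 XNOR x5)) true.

Satisfying assignments: (0,0), (1,0), (1,1)
Count: 3 out of 4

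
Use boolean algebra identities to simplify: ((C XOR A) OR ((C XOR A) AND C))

By absorption (E OR (E AND v) = E):
= (C XOR A)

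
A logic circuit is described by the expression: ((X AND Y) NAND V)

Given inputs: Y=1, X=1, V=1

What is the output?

Substituting: ((1 AND 1) NAND 1)
= 0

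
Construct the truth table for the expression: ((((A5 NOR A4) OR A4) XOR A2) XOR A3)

A5 | A2 | A4 | A3 | Output
--------------------------
0 | 0 | 0 | 0 | 1
0 | 0 | 0 | 1 | 0
0 | 0 | 1 | 0 | 1
0 | 0 | 1 | 1 | 0
0 | 1 | 0 | 0 | 0
0 | 1 | 0 | 1 | 1
0 | 1 | 1 | 0 | 0
0 | 1 | 1 | 1 | 1
1 | 0 | 0 | 0 | 0
1 | 0 | 0 | 1 | 1
1 | 0 | 1 | 0 | 1
1 | 0 | 1 | 1 | 0
1 | 1 | 0 | 0 | 1
1 | 1 | 0 | 1 | 0
1 | 1 | 1 | 0 | 0
1 | 1 | 1 | 1 | 1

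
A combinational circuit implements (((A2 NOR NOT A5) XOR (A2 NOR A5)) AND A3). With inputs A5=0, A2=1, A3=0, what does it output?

Substituting: (((1 NOR NOT 0) XOR (1 NOR 0)) AND 0)
= 0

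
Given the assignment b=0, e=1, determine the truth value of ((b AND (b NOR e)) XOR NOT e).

Substituting: ((0 AND (0 NOR 1)) XOR NOT 1)
= 0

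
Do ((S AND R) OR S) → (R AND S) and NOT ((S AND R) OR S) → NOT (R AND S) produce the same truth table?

No, Inverse is not equivalent to original (counterexample: S=1, R=0)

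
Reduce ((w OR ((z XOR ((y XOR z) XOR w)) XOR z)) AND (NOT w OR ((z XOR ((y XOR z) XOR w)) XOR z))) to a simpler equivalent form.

By distribution ((E OR v) AND (E OR NOT v) = E) then XOR self-cancellation ((E XOR v) XOR v = E):
= ((y XOR z) XOR w)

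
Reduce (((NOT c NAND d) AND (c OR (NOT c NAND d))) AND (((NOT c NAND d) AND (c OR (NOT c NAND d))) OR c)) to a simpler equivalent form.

By absorption (E AND (E OR v) = E) then absorption (E AND (E OR v) = E):
= (NOT c NAND d)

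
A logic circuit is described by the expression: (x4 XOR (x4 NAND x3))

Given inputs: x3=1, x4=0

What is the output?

Substituting: (0 XOR (0 NAND 1))
= 1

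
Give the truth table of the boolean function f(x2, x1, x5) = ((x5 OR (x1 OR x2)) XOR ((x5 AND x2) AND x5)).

x2 | x1 | x5 | Output
---------------------
0 | 0 | 0 | 0
0 | 0 | 1 | 1
0 | 1 | 0 | 1
0 | 1 | 1 | 1
1 | 0 | 0 | 1
1 | 0 | 1 | 0
1 | 1 | 0 | 1
1 | 1 | 1 | 0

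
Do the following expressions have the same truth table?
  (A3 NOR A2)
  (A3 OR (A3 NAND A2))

No. Counterexample: with A3=0, A2=1, Expression 1 = 0 but Expression 2 = 1.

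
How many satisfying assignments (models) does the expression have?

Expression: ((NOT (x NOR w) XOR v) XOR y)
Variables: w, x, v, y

Satisfying assignments: (0,0,0,1), (0,0,1,0), (0,1,0,0), (0,1,1,1), (1,0,0,0), (1,0,1,1), (1,1,0,0), (1,1,1,1)
Count: 8 out of 16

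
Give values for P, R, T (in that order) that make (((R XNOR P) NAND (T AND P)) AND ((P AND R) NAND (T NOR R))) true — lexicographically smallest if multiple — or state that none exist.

P=0, R=0, T=0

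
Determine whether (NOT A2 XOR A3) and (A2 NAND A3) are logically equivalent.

No. Counterexample: with A2=0, A3=1, Expression 1 = 0 but Expression 2 = 1.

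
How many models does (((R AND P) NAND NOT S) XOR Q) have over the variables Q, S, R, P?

Satisfying assignments: (0,0,0,0), (0,0,0,1), (0,0,1,0), (0,1,0,0), (0,1,0,1), (0,1,1,0), (0,1,1,1), (1,0,1,1)
Count: 8 out of 16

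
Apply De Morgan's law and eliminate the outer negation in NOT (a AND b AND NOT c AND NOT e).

NOT a OR NOT b OR c OR e
De Morgan's: NOT(AND of terms) = OR of negations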